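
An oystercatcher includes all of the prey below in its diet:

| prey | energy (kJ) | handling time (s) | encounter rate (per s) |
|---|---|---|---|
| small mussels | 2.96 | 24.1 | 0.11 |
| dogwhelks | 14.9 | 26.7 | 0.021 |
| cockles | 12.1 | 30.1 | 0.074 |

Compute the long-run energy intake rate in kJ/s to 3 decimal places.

0.238 kJ/s

R = (0.11×2.96 + 0.021×14.9 + 0.074×12.1) / (1 + 0.11×24.1 + 0.021×26.7 + 0.074×30.1) = 1.534/6.439 = 0.2382 kJ/s.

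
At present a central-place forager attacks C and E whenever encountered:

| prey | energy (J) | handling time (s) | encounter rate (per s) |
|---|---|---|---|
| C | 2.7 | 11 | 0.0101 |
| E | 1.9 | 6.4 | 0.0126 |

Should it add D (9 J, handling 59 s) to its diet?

Intake rate on the current diet: R = (0.0101×2.7 + 0.0126×1.9) / (1 + 0.0101×11 + 0.0126×6.4) = 0.05121/1.192 = 0.04297 J/s.
Profitability of D: 9/59 = 0.1525 J/s.
0.1525 > 0.04297, so adding D raises the average — include it.

Yes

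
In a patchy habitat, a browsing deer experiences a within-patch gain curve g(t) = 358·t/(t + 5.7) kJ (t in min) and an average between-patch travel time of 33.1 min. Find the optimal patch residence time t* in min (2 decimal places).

13.74 min

Optimal t* satisfies g'(t*) = g(t*)/(T + t*).
g'(t) = 358·5.7/(t + 5.7)². Setting 358·5.7/(t+5.7)² = 358t/[(t+5.7)(33.1+t)] gives 5.7(33.1+t) = t(t+5.7), so t² = 5.7×33.1 = 188.7.
t* = √188.7 = 13.74 min.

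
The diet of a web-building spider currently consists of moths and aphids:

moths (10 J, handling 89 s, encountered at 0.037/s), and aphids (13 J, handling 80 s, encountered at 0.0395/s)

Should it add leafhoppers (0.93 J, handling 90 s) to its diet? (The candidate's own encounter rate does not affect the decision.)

On moths and aphids alone, R = ΣλE/(1+Σλh) = 0.8835/7.453 = 0.1185 J/s.
leafhoppers: E/h = 0.93/90 = 0.01033 J/s.
Since 0.01033 < R, time spent handling leafhoppers is better spent searching.

No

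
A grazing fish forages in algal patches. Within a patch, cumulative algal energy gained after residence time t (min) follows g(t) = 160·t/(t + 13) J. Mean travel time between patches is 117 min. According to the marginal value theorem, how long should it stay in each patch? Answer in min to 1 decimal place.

39.0 min

By the marginal value theorem, leave when the instantaneous gain rate g'(t) equals the habitat-wide average g(t)/(T + t).
g'(t) = 160·13/(t + 13)². Setting 160·13/(t+13)² = 160t/[(t+13)(117+t)] gives 13(117+t) = t(t+13), so t² = 13×117 = 1521.
t* = √1521 = 39 min.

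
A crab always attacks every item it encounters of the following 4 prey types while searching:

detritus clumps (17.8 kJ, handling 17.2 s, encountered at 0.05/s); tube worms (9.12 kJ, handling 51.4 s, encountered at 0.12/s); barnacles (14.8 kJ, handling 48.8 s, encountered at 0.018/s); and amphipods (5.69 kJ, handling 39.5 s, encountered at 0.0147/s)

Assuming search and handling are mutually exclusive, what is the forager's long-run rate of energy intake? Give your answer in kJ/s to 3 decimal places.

0.246 kJ/s

R = (0.05×17.8 + 0.12×9.12 + 0.018×14.8 + 0.0147×5.69) / (1 + 0.05×17.2 + 0.12×51.4 + 0.018×48.8 + 0.0147×39.5) = 2.334/9.487 = 0.2461 kJ/s.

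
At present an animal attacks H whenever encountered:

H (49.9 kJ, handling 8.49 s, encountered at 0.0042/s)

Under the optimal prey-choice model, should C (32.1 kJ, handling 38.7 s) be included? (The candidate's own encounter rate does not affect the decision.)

Intake rate on the current diet: R = (0.0042×49.9) / (1 + 0.0042×8.49) = 0.2096/1.036 = 0.2024 kJ/s.
Profitability of C: 32.1/38.7 = 0.8295 kJ/s.
0.8295 > 0.2024, so adding C raises the average — include it.

Yes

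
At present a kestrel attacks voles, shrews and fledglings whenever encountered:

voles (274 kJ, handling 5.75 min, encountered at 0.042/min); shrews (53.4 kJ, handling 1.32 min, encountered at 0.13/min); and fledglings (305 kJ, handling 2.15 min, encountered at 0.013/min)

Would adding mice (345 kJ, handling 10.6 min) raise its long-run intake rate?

Current rate: (0.042×274 + 0.13×53.4 + 0.013×305)/(1 + 0.042×5.75 + 0.13×1.32 + 0.013×2.15) = 15.55 kJ/min.
Profitability of mice: 345/10.6 = 32.55 kJ/min.
32.55 > 15.55, so adding mice raises the average — include it.

Yes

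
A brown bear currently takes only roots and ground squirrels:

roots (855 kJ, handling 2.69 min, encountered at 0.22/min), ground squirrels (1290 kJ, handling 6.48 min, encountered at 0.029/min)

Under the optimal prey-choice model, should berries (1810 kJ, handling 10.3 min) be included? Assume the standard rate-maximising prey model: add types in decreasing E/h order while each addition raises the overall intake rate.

Intake rate on the current diet: R = (0.22×855 + 0.029×1290) / (1 + 0.22×2.69 + 0.029×6.48) = 225.5/1.78 = 126.7 kJ/min.
Profitability of berries: 1810/10.3 = 175.7 kJ/min.
175.7 > 126.7, so adding berries raises the average — include it.

Yes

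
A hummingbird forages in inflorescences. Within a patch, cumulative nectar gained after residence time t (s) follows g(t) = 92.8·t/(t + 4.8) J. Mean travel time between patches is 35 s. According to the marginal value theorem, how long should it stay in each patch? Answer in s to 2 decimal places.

12.96 s

By the marginal value theorem, leave when the instantaneous gain rate g'(t) equals the habitat-wide average g(t)/(T + t).
g'(t) = 92.8·4.8/(t + 4.8)². Setting 92.8·4.8/(t+4.8)² = 92.8t/[(t+4.8)(35+t)] gives 4.8(35+t) = t(t+4.8), so t² = 4.8×35 = 168.
t* = √168 = 12.96 s.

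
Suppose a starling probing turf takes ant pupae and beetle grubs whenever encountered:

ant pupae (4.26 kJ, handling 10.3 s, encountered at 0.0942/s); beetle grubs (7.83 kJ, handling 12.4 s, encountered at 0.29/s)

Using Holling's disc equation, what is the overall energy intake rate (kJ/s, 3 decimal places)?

R = (0.0942×4.26 + 0.29×7.83) / (1 + 0.0942×10.3 + 0.29×12.4) = 2.672/5.566 = 0.48 kJ/s.

0.480 kJ/s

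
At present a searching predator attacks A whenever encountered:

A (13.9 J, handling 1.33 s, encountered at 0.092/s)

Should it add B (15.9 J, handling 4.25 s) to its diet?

Yes

Current rate: (0.092×13.9)/(1 + 0.092×1.33) = 1.139 J/s.
B: E/h = 15.9/4.25 = 3.741 J/s.
Since 3.741 > R, including B increases the long-run rate.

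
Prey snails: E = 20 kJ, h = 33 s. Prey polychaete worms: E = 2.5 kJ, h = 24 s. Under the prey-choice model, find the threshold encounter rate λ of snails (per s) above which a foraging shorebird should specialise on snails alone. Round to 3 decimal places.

0.006 per s

Drop polychaete worms once their profitability E₂/h₂ falls below the rate achievable on snails alone: E₂/h₂ = λE₁/(1 + λh₁).
Solve for λ: λE₁h₂ = E₂(1 + λh₁) → λ(E₁h₂ − E₂h₁) = E₂ → λ = E₂/(E₁h₂ − E₂h₁).
λ = 2.5/(20×24 − 2.5×33) = 2.5/397.5 = 0.006289 per s.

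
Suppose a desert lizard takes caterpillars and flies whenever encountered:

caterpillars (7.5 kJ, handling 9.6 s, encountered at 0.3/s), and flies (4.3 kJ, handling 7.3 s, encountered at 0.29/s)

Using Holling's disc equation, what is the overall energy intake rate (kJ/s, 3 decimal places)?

0.583 kJ/s

R = Σλ_iE_i / (1 + Σλ_ih_i)
Numerator: 0.3×7.5 + 0.29×4.3 = 3.497
Denominator: 1 + 0.3×9.6 + 0.29×7.3 = 5.997
R = 3.497/5.997 = 0.5831 kJ/s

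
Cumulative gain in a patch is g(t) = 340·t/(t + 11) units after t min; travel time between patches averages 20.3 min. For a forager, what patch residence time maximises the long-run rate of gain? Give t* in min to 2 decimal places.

14.94 min

Optimal t* satisfies g'(t*) = g(t*)/(T + t*).
g'(t) = 340·11/(t + 11)². Setting 340·11/(t+11)² = 340t/[(t+11)(20.3+t)] gives 11(20.3+t) = t(t+11), so t² = 11×20.3 = 223.3.
t* = √223.3 = 14.94 min.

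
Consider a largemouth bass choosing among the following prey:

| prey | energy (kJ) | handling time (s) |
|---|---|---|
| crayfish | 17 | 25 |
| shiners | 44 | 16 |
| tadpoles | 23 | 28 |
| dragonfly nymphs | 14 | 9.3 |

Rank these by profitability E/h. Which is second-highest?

Profitability E/h (kJ/s): crayfish = 17/25 = 0.68, shiners = 44/16 = 2.75, tadpoles = 23/28 = 0.821, dragonfly nymphs = 14/9.3 = 1.51.
Ranked: shiners > dragonfly nymphs > tadpoles > crayfish.

dragonfly nymphs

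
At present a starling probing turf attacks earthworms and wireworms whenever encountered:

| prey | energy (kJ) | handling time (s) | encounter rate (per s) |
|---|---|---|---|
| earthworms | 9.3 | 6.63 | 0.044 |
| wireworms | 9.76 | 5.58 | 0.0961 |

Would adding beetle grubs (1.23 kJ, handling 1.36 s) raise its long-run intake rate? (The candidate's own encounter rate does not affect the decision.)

Yes

Intake rate on the current diet: R = (0.044×9.3 + 0.0961×9.76) / (1 + 0.044×6.63 + 0.0961×5.58) = 1.347/1.828 = 0.737 kJ/s.
beetle grubs: E/h = 1.23/1.36 = 0.9044 kJ/s.
0.9044 > 0.737, so adding beetle grubs raises the average — include it.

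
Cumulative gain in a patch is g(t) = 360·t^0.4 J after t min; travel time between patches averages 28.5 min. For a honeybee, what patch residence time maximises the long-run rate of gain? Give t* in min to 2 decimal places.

Optimal t* satisfies g'(t*) = g(t*)/(T + t*).
g'(t) = 0.4·360·t^-0.6. Setting 0.4·360·t^-0.6 = 360·t^0.4/(28.5+t) gives 0.4(28.5+t) = t, so 0.60·t = 0.4×28.5.
t* = 0.4×28.5/0.60 = 19 min.

19.00 min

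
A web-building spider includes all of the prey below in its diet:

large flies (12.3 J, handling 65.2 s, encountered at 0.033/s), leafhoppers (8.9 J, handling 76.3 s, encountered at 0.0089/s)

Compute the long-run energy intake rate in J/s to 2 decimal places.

R = (0.033×12.3 + 0.0089×8.9) / (1 + 0.033×65.2 + 0.0089×76.3) = 0.4851/3.831 = 0.1266 J/s.

0.13 J/s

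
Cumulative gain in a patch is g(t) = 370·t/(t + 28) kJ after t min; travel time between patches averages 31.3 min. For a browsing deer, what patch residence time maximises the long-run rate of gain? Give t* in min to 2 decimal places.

29.60 min

By the marginal value theorem, leave when the instantaneous gain rate g'(t) equals the habitat-wide average g(t)/(T + t).
g'(t) = 370·28/(t + 28)². Setting 370·28/(t+28)² = 370t/[(t+28)(31.3+t)] gives 28(31.3+t) = t(t+28), so t² = 28×31.3 = 876.4.
t* = √876.4 = 29.6 min.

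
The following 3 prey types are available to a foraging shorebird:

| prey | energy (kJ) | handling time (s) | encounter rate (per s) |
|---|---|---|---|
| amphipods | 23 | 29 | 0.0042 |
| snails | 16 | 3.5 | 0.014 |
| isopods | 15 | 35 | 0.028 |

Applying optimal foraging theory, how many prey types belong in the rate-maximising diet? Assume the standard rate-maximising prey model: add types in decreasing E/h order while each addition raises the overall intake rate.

E/h in descending order: snails 4.57, amphipods 0.793, isopods 0.429 kJ/s. The optimal diet is the largest prefix of this list for which every included type satisfies E_i/h_i > R on the types above it.
Rate on top 1: 0.2135. amphipods: 0.793 > 0.2135 → include.
Rate on top 2: 0.2738. isopods: 0.429 > 0.2738 → include.
Optimal diet: snails, amphipods, isopods — 3 of 3 types.

3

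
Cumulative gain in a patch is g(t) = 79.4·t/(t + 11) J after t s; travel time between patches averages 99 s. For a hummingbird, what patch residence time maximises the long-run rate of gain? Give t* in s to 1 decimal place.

Optimal t* satisfies g'(t*) = g(t*)/(T + t*).
g'(t) = 79.4·11/(t + 11)². Setting 79.4·11/(t+11)² = 79.4t/[(t+11)(99+t)] gives 11(99+t) = t(t+11), so t² = 11×99 = 1089.
t* = √1089 = 33 s.

33.0 s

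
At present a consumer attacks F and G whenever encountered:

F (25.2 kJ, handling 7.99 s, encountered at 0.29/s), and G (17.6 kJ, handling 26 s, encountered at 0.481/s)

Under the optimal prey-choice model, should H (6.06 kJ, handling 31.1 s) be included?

No

Current rate: (0.29×25.2 + 0.481×17.6)/(1 + 0.29×7.99 + 0.481×26) = 0.9969 kJ/s.
H: E/h = 6.06/31.1 = 0.1949 kJ/s.
0.1949 < 0.9969, so adding H would lower the average — exclude it.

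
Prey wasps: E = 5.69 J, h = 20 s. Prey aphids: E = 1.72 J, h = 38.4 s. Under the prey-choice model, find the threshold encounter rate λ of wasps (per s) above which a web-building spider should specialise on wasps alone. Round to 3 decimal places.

The zero-one rule: include aphids iff E₂/h₂ > λE₁/(1+λh₁). Equality gives the switch point.
λE₁h₂ = E₂ + λE₂h₁ ⇒ λ = E₂/(E₁h₂ − E₂h₁) = 1.72/(218.5 − 34.4) = 0.009343 per s.

0.009 per s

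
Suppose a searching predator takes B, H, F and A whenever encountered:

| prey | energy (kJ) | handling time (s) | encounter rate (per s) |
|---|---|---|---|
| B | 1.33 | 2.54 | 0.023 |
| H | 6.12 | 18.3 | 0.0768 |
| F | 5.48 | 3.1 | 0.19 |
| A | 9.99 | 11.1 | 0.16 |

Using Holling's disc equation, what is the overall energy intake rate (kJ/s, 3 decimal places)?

0.650 kJ/s

R = Σλ_iE_i / (1 + Σλ_ih_i)
Numerator: 0.023×1.33 + 0.0768×6.12 + 0.19×5.48 + 0.16×9.99 = 3.14
Denominator: 1 + 0.023×2.54 + 0.0768×18.3 + 0.19×3.1 + 0.16×11.1 = 4.829
R = 3.14/4.829 = 0.6503 kJ/s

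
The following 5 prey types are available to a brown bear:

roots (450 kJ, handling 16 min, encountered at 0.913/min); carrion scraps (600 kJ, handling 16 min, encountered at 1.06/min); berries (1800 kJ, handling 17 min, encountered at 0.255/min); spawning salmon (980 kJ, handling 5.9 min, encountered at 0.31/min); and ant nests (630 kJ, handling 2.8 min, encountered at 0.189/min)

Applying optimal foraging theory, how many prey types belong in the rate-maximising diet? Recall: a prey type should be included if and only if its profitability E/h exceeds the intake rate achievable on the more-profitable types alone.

E/h in descending order: ant nests 225, spawning salmon 166, berries 106, carrion scraps 37.5, roots 28.1 kJ/min. The optimal diet is the largest prefix of this list for which every included type satisfies E_i/h_i > R on the types above it.
Rate on top 1: 77.86. spawning salmon: 166 > 77.86 → include.
Rate on top 2: 125.9. berries: 106 < 125.9 → exclude; stop.
Optimal diet: ant nests, spawning salmon — 2 of 5 types.

2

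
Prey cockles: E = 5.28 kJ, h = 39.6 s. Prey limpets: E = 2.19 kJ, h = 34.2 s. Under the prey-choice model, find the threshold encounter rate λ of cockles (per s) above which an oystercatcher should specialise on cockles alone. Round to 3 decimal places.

The zero-one rule: include limpets iff E₂/h₂ > λE₁/(1+λh₁). Equality gives the switch point.
λE₁h₂ = E₂ + λE₂h₁ ⇒ λ = E₂/(E₁h₂ − E₂h₁) = 2.19/(180.6 − 86.72) = 0.02333 per s.

0.023 per s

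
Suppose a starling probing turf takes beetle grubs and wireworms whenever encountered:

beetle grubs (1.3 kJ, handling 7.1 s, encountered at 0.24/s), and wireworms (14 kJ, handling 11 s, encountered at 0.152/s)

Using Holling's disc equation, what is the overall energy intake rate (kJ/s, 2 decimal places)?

0.56 kJ/s

Energy encountered per unit search time: 0.24×1.3 + 0.152×14 = 2.44 kJ/s.
Handling time per unit search time: 0.24×7.1 + 0.152×11 = 3.376.
Rate = 2.44/(1 + 3.376) = 0.5576 kJ/s.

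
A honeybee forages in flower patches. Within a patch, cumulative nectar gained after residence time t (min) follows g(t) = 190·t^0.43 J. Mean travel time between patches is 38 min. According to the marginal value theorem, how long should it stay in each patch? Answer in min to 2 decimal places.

By the marginal value theorem, leave when the instantaneous gain rate g'(t) equals the habitat-wide average g(t)/(T + t).
g'(t) = 0.43·190·t^-0.57. Setting 0.43·190·t^-0.57 = 190·t^0.43/(38+t) gives 0.43(38+t) = t, so 0.57·t = 0.43×38.
t* = 0.43×38/0.57 = 28.67 min.

28.67 min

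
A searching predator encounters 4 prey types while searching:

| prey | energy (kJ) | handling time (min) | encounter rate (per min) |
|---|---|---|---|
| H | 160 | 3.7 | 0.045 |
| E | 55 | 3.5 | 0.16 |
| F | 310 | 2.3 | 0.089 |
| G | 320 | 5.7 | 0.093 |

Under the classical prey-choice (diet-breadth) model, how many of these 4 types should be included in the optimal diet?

E/h in descending order: F 135, G 56.1, H 43.2, E 15.7 kJ/min. The optimal diet is the largest prefix of this list for which every included type satisfies E_i/h_i > R on the types above it.
Rate on top 1: 22.9. G: 56.1 > 22.9 → include.
Rate on top 2: 33.06. H: 43.2 > 33.06 → include.
Rate on top 3: 33.95. E: 15.7 < 33.95 → exclude; stop.
Optimal diet: F, G, H — 3 of 4 types.

3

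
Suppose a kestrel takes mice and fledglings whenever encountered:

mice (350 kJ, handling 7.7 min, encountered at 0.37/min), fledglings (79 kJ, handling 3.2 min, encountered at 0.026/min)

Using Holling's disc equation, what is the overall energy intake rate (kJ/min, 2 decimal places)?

Energy encountered per unit search time: 0.37×350 + 0.026×79 = 131.6 kJ/min.
Handling time per unit search time: 0.37×7.7 + 0.026×3.2 = 2.932.
Rate = 131.6/(1 + 2.932) = 33.46 kJ/min.

33.46 kJ/min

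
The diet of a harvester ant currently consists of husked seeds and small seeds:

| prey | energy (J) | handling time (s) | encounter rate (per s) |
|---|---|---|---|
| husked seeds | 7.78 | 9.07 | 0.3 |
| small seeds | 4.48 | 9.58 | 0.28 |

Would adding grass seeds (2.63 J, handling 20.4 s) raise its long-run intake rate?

Intake rate on the current diet: R = (0.3×7.78 + 0.28×4.48) / (1 + 0.3×9.07 + 0.28×9.58) = 3.588/6.403 = 0.5604 J/s.
grass seeds: E/h = 2.63/20.4 = 0.1289 J/s.
0.1289 < 0.5604, so adding grass seeds would lower the average — exclude it.

No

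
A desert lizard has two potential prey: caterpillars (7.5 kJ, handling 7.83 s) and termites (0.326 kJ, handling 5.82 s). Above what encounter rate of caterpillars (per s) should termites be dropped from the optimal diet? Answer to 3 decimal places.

The zero-one rule: include termites iff E₂/h₂ > λE₁/(1+λh₁). Equality gives the switch point.
λE₁h₂ = E₂ + λE₂h₁ ⇒ λ = E₂/(E₁h₂ − E₂h₁) = 0.326/(43.65 − 2.553) = 0.007932 per s.

0.008 per s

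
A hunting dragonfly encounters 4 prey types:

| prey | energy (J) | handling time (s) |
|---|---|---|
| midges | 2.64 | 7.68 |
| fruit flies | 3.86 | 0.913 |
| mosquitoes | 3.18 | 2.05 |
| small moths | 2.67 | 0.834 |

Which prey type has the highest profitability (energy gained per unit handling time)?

fruit flies

Profitability E/h (J/s): midges = 2.64/7.68 = 0.344, fruit flies = 3.86/0.913 = 4.23, mosquitoes = 3.18/2.05 = 1.55, small moths = 2.67/0.834 = 3.2.
Ranked: fruit flies > small moths > mosquitoes > midges.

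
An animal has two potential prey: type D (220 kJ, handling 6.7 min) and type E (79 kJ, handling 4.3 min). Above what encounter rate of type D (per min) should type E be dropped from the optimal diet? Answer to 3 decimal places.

0.190 per min

The zero-one rule: include type E iff E₂/h₂ > λE₁/(1+λh₁). Equality gives the switch point.
λE₁h₂ = E₂ + λE₂h₁ ⇒ λ = E₂/(E₁h₂ − E₂h₁) = 79/(946 − 529.3) = 0.1896 per min.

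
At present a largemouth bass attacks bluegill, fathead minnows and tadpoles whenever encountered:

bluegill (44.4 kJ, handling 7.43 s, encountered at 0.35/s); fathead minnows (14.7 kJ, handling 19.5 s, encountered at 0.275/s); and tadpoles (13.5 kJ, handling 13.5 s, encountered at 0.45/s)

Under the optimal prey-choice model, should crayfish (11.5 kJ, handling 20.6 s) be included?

No

Intake rate on the current diet: R = (0.35×44.4 + 0.275×14.7 + 0.45×13.5) / (1 + 0.35×7.43 + 0.275×19.5 + 0.45×13.5) = 25.66/15.04 = 1.706 kJ/s.
Profitability of crayfish: 11.5/20.6 = 0.5583 kJ/s.
0.5583 < 1.706, so adding crayfish would lower the average — exclude it.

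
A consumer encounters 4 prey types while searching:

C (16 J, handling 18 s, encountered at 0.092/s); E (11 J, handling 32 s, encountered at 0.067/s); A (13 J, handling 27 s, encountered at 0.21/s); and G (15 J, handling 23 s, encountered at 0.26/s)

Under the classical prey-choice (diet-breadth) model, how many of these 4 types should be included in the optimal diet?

Rank by E/h (J/s): C 0.889, G 0.652, A 0.481, E 0.344. Include each in turn until the next type's E/h falls below the running intake rate.
Rate on top 1: 0.5542. G: 0.652 > 0.5542 → include.
Rate on top 2: 0.622. A: 0.481 < 0.622 → exclude; stop.
Optimal diet: C, G — 2 of 4 types.

2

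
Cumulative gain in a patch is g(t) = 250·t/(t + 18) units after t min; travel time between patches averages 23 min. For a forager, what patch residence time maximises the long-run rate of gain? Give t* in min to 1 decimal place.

20.3 min

By the marginal value theorem, leave when the instantaneous gain rate g'(t) equals the habitat-wide average g(t)/(T + t).
g'(t) = 250·18/(t + 18)². Setting 250·18/(t+18)² = 250t/[(t+18)(23+t)] gives 18(23+t) = t(t+18), so t² = 18×23 = 414.
t* = √414 = 20.35 min.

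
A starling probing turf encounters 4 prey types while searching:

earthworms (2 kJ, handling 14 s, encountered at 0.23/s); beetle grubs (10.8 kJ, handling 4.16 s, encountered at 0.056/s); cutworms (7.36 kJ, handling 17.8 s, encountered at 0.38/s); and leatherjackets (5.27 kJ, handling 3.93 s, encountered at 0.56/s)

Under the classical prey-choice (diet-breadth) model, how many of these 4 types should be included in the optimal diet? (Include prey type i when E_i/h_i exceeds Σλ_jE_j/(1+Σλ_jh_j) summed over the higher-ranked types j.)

E/h in descending order: beetle grubs 2.6, leatherjackets 1.34, cutworms 0.413, earthworms 0.143 kJ/s. The optimal diet is the largest prefix of this list for which every included type satisfies E_i/h_i > R on the types above it.
Rate on top 1: 0.4905. leatherjackets: 1.34 > 0.4905 → include.
Rate on top 2: 1.036. cutworms: 0.413 < 1.036 → exclude; stop.
Optimal diet: beetle grubs, leatherjackets — 2 of 4 types.

2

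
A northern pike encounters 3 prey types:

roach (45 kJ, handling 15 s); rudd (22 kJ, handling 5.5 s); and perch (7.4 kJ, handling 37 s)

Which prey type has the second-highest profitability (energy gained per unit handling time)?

roach

In descending order of E/h:
rudd: 22/5.5 = 4 kJ/s
roach: 45/15 = 3 kJ/s
perch: 7.4/37 = 0.2 kJ/s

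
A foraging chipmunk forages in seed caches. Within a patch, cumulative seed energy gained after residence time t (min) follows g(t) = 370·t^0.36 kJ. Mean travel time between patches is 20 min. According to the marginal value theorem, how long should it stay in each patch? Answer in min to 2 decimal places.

11.25 min

Maximise g(t)/(T+t): set derivative to zero → g'(t)(T+t) = g(t).
g'(t) = 0.36·370·t^-0.64. Setting 0.36·370·t^-0.64 = 370·t^0.36/(20+t) gives 0.36(20+t) = t, so 0.64·t = 0.36×20.
t* = 0.36×20/0.64 = 11.25 min.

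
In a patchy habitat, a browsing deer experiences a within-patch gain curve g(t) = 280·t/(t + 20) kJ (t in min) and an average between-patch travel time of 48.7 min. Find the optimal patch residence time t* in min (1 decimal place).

31.2 min

Maximise g(t)/(T+t): set derivative to zero → g'(t)(T+t) = g(t).
g'(t) = 280·20/(t + 20)². Setting 280·20/(t+20)² = 280t/[(t+20)(48.7+t)] gives 20(48.7+t) = t(t+20), so t² = 20×48.7 = 974.
t* = √974 = 31.21 min.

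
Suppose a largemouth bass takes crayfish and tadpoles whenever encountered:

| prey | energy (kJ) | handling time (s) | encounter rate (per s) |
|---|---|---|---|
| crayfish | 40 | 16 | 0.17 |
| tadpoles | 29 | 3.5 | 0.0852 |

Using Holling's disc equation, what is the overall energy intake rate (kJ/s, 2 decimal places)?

2.31 kJ/s

R = (0.17×40 + 0.0852×29) / (1 + 0.17×16 + 0.0852×3.5) = 9.271/4.018 = 2.307 kJ/s.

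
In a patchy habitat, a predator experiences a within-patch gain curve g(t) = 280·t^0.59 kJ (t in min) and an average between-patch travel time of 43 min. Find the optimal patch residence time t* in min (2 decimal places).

By the marginal value theorem, leave when the instantaneous gain rate g'(t) equals the habitat-wide average g(t)/(T + t).
g'(t) = 0.59·280·t^-0.41. Setting 0.59·280·t^-0.41 = 280·t^0.59/(43+t) gives 0.59(43+t) = t, so 0.41·t = 0.59×43.
t* = 0.59×43/0.41 = 61.88 min.

61.88 min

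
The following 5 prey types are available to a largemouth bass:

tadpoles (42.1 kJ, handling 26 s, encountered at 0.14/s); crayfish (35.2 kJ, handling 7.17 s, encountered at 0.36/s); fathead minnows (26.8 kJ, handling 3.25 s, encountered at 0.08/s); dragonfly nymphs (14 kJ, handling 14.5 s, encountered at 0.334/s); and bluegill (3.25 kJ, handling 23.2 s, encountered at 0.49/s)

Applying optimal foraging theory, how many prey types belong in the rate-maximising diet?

2

Rank by E/h (kJ/s): fathead minnows 8.25, crayfish 4.91, tadpoles 1.62, dragonfly nymphs 0.966, bluegill 0.14. Include each in turn until the next type's E/h falls below the running intake rate.
Rate on top 1: 1.702. crayfish: 4.91 > 1.702 → include.
Rate on top 2: 3.857. tadpoles: 1.62 < 3.857 → exclude; stop.
Optimal diet: fathead minnows, crayfish — 2 of 5 types.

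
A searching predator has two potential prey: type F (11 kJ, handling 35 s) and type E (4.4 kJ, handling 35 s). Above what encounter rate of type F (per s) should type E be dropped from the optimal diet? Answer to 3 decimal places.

0.019 per s

Drop type E once their profitability E₂/h₂ falls below the rate achievable on type F alone: E₂/h₂ = λE₁/(1 + λh₁).
Solve for λ: λE₁h₂ = E₂(1 + λh₁) → λ(E₁h₂ − E₂h₁) = E₂ → λ = E₂/(E₁h₂ − E₂h₁).
λ = 4.4/(11×35 − 4.4×35) = 4.4/231 = 0.01905 per s.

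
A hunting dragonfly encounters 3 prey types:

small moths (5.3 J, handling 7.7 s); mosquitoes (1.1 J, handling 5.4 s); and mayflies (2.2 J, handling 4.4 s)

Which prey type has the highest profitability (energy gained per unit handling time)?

small moths

Profitability E/h (J/s): small moths = 5.3/7.7 = 0.688, mosquitoes = 1.1/5.4 = 0.204, mayflies = 2.2/4.4 = 0.5.
Ranked: small moths > mayflies > mosquitoes.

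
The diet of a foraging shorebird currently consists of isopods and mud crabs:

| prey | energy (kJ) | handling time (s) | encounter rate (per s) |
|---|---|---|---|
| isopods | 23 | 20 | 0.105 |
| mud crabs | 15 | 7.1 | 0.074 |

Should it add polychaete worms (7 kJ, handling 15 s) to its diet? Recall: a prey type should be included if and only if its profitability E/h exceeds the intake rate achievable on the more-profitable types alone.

On isopods and mud crabs alone, R = ΣλE/(1+Σλh) = 3.525/3.625 = 0.9723 kJ/s.
polychaete worms: E/h = 7/15 = 0.4667 kJ/s.
Since 0.4667 < R, time spent handling polychaete worms is better spent searching.

No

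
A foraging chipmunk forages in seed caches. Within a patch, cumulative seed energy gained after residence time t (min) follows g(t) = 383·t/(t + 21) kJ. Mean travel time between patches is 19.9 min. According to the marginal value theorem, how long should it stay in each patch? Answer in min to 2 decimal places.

20.44 min

By the marginal value theorem, leave when the instantaneous gain rate g'(t) equals the habitat-wide average g(t)/(T + t).
g'(t) = 383·21/(t + 21)². Setting 383·21/(t+21)² = 383t/[(t+21)(19.9+t)] gives 21(19.9+t) = t(t+21), so t² = 21×19.9 = 417.9.
t* = √417.9 = 20.44 min.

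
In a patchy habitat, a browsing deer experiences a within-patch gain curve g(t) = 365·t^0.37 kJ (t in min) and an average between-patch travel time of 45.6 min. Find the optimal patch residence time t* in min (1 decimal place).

By the marginal value theorem, leave when the instantaneous gain rate g'(t) equals the habitat-wide average g(t)/(T + t).
g'(t) = 0.37·365·t^-0.63. Setting 0.37·365·t^-0.63 = 365·t^0.37/(45.6+t) gives 0.37(45.6+t) = t, so 0.63·t = 0.37×45.6.
t* = 0.37×45.6/0.63 = 26.78 min.

26.8 min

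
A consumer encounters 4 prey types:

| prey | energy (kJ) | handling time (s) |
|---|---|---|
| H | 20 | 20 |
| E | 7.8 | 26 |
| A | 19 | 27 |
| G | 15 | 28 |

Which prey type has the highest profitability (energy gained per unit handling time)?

H

Profitability E/h (kJ/s): H = 20/20 = 1, E = 7.8/26 = 0.3, A = 19/27 = 0.704, G = 15/28 = 0.536.
Ranked: H > A > G > E.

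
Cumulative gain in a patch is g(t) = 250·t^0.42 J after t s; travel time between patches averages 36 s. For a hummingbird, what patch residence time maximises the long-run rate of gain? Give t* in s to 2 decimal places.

Optimal t* satisfies g'(t*) = g(t*)/(T + t*).
g'(t) = 0.42·250·t^-0.58. Setting 0.42·250·t^-0.58 = 250·t^0.42/(36+t) gives 0.42(36+t) = t, so 0.58·t = 0.42×36.
t* = 0.42×36/0.58 = 26.07 s.

26.07 s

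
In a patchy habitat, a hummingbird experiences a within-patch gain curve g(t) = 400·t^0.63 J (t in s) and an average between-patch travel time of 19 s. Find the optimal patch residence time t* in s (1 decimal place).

Optimal t* satisfies g'(t*) = g(t*)/(T + t*).
g'(t) = 0.63·400·t^-0.37. Setting 0.63·400·t^-0.37 = 400·t^0.63/(19+t) gives 0.63(19+t) = t, so 0.37·t = 0.63×19.
t* = 0.63×19/0.37 = 32.35 s.

32.4 s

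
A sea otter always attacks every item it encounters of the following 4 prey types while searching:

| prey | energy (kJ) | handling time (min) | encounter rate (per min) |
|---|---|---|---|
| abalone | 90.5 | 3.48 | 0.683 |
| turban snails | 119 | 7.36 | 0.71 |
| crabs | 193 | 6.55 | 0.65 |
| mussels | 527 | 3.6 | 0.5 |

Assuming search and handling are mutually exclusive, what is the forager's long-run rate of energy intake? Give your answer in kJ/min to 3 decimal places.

36.511 kJ/min

R = Σλ_iE_i / (1 + Σλ_ih_i)
Numerator: 0.683×90.5 + 0.71×119 + 0.65×193 + 0.5×527 = 535.3
Denominator: 1 + 0.683×3.48 + 0.71×7.36 + 0.65×6.55 + 0.5×3.6 = 14.66
R = 535.3/14.66 = 36.51 kJ/min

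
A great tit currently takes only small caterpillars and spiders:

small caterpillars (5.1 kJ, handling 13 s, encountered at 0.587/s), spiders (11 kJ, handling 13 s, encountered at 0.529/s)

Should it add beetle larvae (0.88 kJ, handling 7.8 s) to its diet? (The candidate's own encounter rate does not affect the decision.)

No

On small caterpillars and spiders alone, R = ΣλE/(1+Σλh) = 8.813/15.51 = 0.5683 kJ/s.
beetle larvae: E/h = 0.88/7.8 = 0.1128 kJ/s.
Since 0.1128 < R, time spent handling beetle larvae is better spent searching.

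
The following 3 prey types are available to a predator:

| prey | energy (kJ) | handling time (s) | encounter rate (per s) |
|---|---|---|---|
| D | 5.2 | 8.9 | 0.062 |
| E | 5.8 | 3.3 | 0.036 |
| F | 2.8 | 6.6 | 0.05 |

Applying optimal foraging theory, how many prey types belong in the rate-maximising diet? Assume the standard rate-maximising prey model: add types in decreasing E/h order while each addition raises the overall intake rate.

3

E/h in descending order: E 1.76, D 0.584, F 0.424 kJ/s. The optimal diet is the largest prefix of this list for which every included type satisfies E_i/h_i > R on the types above it.
Rate on top 1: 0.1866. D: 0.584 > 0.1866 → include.
Rate on top 2: 0.318. F: 0.424 > 0.318 → include.
Optimal diet: E, D, F — 3 of 3 types.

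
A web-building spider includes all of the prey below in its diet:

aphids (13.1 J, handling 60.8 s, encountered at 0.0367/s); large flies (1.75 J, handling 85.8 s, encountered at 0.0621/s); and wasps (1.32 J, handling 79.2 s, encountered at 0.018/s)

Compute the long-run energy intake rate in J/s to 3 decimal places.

0.061 J/s

Energy encountered per unit search time: 0.0367×13.1 + 0.0621×1.75 + 0.018×1.32 = 0.6132 J/s.
Handling time per unit search time: 0.0367×60.8 + 0.0621×85.8 + 0.018×79.2 = 8.985.
Rate = 0.6132/(1 + 8.985) = 0.06141 J/s.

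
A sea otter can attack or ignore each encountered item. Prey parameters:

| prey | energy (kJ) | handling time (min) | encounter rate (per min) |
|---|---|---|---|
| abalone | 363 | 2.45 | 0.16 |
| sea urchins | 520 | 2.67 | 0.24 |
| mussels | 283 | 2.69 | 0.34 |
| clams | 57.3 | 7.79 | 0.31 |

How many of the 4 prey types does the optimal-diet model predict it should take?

3

E/h in descending order: sea urchins 195, abalone 148, mussels 105, clams 7.36 kJ/min. The optimal diet is the largest prefix of this list for which every included type satisfies E_i/h_i > R on the types above it.
Rate on top 1: 76.06. abalone: 148 > 76.06 → include.
Rate on top 2: 89.96. mussels: 105 > 89.96 → include.
Rate on top 3: 94.69. clams: 7.36 < 94.69 → exclude; stop.
Optimal diet: sea urchins, abalone, mussels — 3 of 4 types.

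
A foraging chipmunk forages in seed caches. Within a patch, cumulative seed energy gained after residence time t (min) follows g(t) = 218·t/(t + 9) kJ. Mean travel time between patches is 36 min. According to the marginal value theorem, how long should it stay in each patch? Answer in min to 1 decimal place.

18.0 min

By the marginal value theorem, leave when the instantaneous gain rate g'(t) equals the habitat-wide average g(t)/(T + t).
g'(t) = 218·9/(t + 9)². Setting 218·9/(t+9)² = 218t/[(t+9)(36+t)] gives 9(36+t) = t(t+9), so t² = 9×36 = 324.
t* = √324 = 18 min.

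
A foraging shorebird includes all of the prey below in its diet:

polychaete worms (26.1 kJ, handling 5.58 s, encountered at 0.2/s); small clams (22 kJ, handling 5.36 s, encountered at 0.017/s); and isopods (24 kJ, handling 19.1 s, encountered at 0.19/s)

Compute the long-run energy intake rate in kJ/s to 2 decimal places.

Energy encountered per unit search time: 0.2×26.1 + 0.017×22 + 0.19×24 = 10.15 kJ/s.
Handling time per unit search time: 0.2×5.58 + 0.017×5.36 + 0.19×19.1 = 4.836.
Rate = 10.15/(1 + 4.836) = 1.74 kJ/s.

1.74 kJ/s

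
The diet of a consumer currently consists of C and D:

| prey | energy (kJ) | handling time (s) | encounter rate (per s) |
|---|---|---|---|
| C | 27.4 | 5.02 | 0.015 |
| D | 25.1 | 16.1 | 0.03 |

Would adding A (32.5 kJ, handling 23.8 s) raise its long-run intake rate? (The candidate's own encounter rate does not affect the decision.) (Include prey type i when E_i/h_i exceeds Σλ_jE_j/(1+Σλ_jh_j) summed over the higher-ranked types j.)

Current rate: (0.015×27.4 + 0.03×25.1)/(1 + 0.015×5.02 + 0.03×16.1) = 0.747 kJ/s.
A: E/h = 32.5/23.8 = 1.366 kJ/s.
Since 1.366 > R, including A increases the long-run rate.

Yes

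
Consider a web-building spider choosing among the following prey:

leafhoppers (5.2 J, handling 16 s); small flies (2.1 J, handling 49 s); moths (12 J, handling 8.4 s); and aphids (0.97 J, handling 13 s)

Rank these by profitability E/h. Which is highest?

In descending order of E/h:
moths: 12/8.4 = 1.43 J/s
leafhoppers: 5.2/16 = 0.325 J/s
aphids: 0.97/13 = 0.0746 J/s
small flies: 2.1/49 = 0.0429 J/s

moths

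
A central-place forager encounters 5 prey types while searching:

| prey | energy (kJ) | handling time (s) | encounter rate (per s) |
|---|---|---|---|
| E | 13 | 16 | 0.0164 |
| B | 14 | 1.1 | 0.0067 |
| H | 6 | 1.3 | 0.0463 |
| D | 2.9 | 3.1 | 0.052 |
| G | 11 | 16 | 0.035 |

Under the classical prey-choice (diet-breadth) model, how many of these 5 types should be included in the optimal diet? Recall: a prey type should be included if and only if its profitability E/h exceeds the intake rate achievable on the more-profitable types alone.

Profitabilities (E/h, kJ/s): B 12.7, H 4.62, D 0.935, E 0.812, G 0.688. Add prey in this order while the next type's profitability exceeds the intake rate on those already taken.
Rate on top 1: 0.09311. H: 4.62 > 0.09311 → include.
Rate on top 2: 0.3481. D: 0.935 > 0.3481 → include.
Rate on top 3: 0.4251. E: 0.812 > 0.4251 → include.
Rate on top 4: 0.4933. G: 0.688 > 0.4933 → include.
Optimal diet: B, H, D, E, G — 5 of 5 types.

5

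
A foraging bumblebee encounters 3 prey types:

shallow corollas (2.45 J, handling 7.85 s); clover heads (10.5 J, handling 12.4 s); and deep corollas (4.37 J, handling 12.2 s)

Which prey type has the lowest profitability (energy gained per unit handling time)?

shallow corollas

Profitability E/h (J/s): shallow corollas = 2.45/7.85 = 0.312, clover heads = 10.5/12.4 = 0.847, deep corollas = 4.37/12.2 = 0.358.
Ranked: clover heads > deep corollas > shallow corollas.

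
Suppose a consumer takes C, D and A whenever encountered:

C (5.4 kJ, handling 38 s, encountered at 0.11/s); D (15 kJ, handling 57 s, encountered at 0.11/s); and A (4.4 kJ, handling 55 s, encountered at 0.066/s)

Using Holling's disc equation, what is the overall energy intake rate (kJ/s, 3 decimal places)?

R = Σλ_iE_i / (1 + Σλ_ih_i)
Numerator: 0.11×5.4 + 0.11×15 + 0.066×4.4 = 2.534
Denominator: 1 + 0.11×38 + 0.11×57 + 0.066×55 = 15.08
R = 2.534/15.08 = 0.1681 kJ/s

0.168 kJ/s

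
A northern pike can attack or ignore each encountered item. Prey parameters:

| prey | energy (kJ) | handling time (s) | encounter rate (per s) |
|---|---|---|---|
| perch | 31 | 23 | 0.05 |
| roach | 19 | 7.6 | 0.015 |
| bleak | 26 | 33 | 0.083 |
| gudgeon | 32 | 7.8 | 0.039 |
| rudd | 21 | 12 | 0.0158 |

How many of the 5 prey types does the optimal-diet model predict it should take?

4

Rank by E/h (kJ/s): gudgeon 4.1, roach 2.5, rudd 1.75, perch 1.35, bleak 0.788. Include each in turn until the next type's E/h falls below the running intake rate.
Rate on top 1: 0.9569. roach: 2.5 > 0.9569 → include.
Rate on top 2: 1.081. rudd: 1.75 > 1.081 → include.
Rate on top 3: 1.16. perch: 1.35 > 1.16 → include.
Rate on top 4: 1.238. bleak: 0.788 < 1.238 → exclude; stop.
Optimal diet: gudgeon, roach, rudd, perch — 4 of 5 types.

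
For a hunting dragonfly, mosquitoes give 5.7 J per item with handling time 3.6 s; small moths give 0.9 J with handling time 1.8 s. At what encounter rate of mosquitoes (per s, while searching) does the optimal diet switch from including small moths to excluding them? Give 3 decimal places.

The zero-one rule: include small moths iff E₂/h₂ > λE₁/(1+λh₁). Equality gives the switch point.
λE₁h₂ = E₂ + λE₂h₁ ⇒ λ = E₂/(E₁h₂ − E₂h₁) = 0.9/(10.26 − 3.24) = 0.1282 per s.

0.128 per s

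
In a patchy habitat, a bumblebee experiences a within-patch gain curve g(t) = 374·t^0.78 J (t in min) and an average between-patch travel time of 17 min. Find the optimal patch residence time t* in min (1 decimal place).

60.3 min

Optimal t* satisfies g'(t*) = g(t*)/(T + t*).
g'(t) = 0.78·374·t^-0.22. Setting 0.78·374·t^-0.22 = 374·t^0.78/(17+t) gives 0.78(17+t) = t, so 0.22·t = 0.78×17.
t* = 0.78×17/0.22 = 60.27 min.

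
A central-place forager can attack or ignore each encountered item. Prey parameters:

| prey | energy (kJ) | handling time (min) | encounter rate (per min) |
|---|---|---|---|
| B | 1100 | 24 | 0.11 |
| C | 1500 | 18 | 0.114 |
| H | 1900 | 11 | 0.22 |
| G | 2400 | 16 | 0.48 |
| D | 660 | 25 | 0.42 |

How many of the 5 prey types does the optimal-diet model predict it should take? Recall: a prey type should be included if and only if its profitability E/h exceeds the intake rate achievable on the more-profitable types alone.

2

Rank by E/h (kJ/min): H 173, G 150, C 83.3, B 45.8, D 26.4. Include each in turn until the next type's E/h falls below the running intake rate.
Rate on top 1: 122.2. G: 150 > 122.2 → include.
Rate on top 2: 141.4. C: 83.3 < 141.4 → exclude; stop.
Optimal diet: H, G — 2 of 5 types.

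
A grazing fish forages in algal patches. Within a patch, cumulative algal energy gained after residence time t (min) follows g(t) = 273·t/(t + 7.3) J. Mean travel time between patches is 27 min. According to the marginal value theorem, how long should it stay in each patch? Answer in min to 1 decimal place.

By the marginal value theorem, leave when the instantaneous gain rate g'(t) equals the habitat-wide average g(t)/(T + t).
g'(t) = 273·7.3/(t + 7.3)². Setting 273·7.3/(t+7.3)² = 273t/[(t+7.3)(27+t)] gives 7.3(27+t) = t(t+7.3), so t² = 7.3×27 = 197.1.
t* = √197.1 = 14.04 min.

14.0 min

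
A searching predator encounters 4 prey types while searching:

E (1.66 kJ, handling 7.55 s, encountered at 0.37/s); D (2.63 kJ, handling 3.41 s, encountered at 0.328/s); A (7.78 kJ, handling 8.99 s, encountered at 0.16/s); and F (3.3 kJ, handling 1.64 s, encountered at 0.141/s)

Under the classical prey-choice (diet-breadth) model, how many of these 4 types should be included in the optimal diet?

E/h in descending order: F 2.01, A 0.865, D 0.771, E 0.22 kJ/s. The optimal diet is the largest prefix of this list for which every included type satisfies E_i/h_i > R on the types above it.
Rate on top 1: 0.3779. A: 0.865 > 0.3779 → include.
Rate on top 2: 0.6406. D: 0.771 > 0.6406 → include.
Rate on top 3: 0.6792. E: 0.22 < 0.6792 → exclude; stop.
Optimal diet: F, A, D — 3 of 4 types.

3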